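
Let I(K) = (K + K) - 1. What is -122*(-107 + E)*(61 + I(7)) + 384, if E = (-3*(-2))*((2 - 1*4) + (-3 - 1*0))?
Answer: 1237220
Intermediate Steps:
I(K) = -1 + 2*K (I(K) = 2*K - 1 = -1 + 2*K)
E = -30 (E = 6*((2 - 4) + (-3 + 0)) = 6*(-2 - 3) = 6*(-5) = -30)
-122*(-107 + E)*(61 + I(7)) + 384 = -122*(-107 - 30)*(61 + (-1 + 2*7)) + 384 = -(-16714)*(61 + (-1 + 14)) + 384 = -(-16714)*(61 + 13) + 384 = -(-16714)*74 + 384 = -122*(-10138) + 384 = 1236836 + 384 = 1237220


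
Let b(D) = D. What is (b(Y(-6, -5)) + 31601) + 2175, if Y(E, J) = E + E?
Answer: 33764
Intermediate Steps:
Y(E, J) = 2*E
(b(Y(-6, -5)) + 31601) + 2175 = (2*(-6) + 31601) + 2175 = (-12 + 31601) + 2175 = 31589 + 2175 = 33764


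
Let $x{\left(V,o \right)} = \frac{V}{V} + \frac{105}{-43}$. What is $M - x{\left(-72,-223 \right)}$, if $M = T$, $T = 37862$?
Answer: $\frac{1628128}{43} \approx 37863.0$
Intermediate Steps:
$x{\left(V,o \right)} = - \frac{62}{43}$ ($x{\left(V,o \right)} = 1 + 105 \left(- \frac{1}{43}\right) = 1 - \frac{105}{43} = - \frac{62}{43}$)
$M = 37862$
$M - x{\left(-72,-223 \right)} = 37862 - - \frac{62}{43} = 37862 + \frac{62}{43} = \frac{1628128}{43}$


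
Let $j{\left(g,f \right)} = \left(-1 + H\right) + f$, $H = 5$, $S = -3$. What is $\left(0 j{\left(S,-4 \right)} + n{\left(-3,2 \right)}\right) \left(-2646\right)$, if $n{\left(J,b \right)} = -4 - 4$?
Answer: $21168$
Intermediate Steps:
$n{\left(J,b \right)} = -8$
$j{\left(g,f \right)} = 4 + f$ ($j{\left(g,f \right)} = \left(-1 + 5\right) + f = 4 + f$)
$\left(0 j{\left(S,-4 \right)} + n{\left(-3,2 \right)}\right) \left(-2646\right) = \left(0 \left(4 - 4\right) - 8\right) \left(-2646\right) = \left(0 \cdot 0 - 8\right) \left(-2646\right) = \left(0 - 8\right) \left(-2646\right) = \left(-8\right) \left(-2646\right) = 21168$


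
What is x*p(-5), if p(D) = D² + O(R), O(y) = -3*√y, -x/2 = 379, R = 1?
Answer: -16676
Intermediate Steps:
x = -758 (x = -2*379 = -758)
p(D) = -3 + D² (p(D) = D² - 3*√1 = D² - 3*1 = D² - 3 = -3 + D²)
x*p(-5) = -758*(-3 + (-5)²) = -758*(-3 + 25) = -758*22 = -16676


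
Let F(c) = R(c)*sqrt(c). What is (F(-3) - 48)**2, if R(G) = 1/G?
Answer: (144 + I*sqrt(3))**2/9 ≈ 2303.7 + 55.426*I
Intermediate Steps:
R(G) = 1/G
F(c) = 1/sqrt(c) (F(c) = sqrt(c)/c = 1/sqrt(c))
(F(-3) - 48)**2 = (1/sqrt(-3) - 48)**2 = (-I*sqrt(3)/3 - 48)**2 = (-48 - I*sqrt(3)/3)**2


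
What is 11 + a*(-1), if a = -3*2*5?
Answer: 41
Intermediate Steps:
a = -30 (a = -6*5 = -30)
11 + a*(-1) = 11 - 30*(-1) = 11 + 30 = 41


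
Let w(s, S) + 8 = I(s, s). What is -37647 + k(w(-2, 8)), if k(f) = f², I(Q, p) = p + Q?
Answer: -37503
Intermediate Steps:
I(Q, p) = Q + p
w(s, S) = -8 + 2*s (w(s, S) = -8 + (s + s) = -8 + 2*s)
-37647 + k(w(-2, 8)) = -37647 + (-8 + 2*(-2))² = -37647 + (-8 - 4)² = -37647 + (-12)² = -37647 + 144 = -37503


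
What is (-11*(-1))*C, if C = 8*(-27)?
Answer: -2376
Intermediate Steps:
C = -216
(-11*(-1))*C = -11*(-1)*(-216) = 11*(-216) = -2376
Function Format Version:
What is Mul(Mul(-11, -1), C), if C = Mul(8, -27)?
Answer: -2376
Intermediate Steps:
C = -216
Mul(Mul(-11, -1), C) = Mul(Mul(-11, -1), -216) = Mul(11, -216) = -2376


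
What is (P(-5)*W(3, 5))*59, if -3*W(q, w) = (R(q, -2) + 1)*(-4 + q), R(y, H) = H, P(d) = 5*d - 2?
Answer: 531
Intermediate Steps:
P(d) = -2 + 5*d
W(q, w) = -4/3 + q/3 (W(q, w) = -(-2 + 1)*(-4 + q)/3 = -(-1)*(-4 + q)/3 = -(4 - q)/3 = -4/3 + q/3)
(P(-5)*W(3, 5))*59 = ((-2 + 5*(-5))*(-4/3 + (⅓)*3))*59 = ((-2 - 25)*(-4/3 + 1))*59 = -27*(-⅓)*59 = 9*59 = 531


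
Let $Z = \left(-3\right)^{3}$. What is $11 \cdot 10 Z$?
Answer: $-2970$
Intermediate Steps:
$Z = -27$
$11 \cdot 10 Z = 11 \cdot 10 \left(-27\right) = 110 \left(-27\right) = -2970$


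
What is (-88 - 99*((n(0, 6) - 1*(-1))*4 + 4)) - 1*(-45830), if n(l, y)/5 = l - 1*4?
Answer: 52870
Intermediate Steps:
n(l, y) = -20 + 5*l (n(l, y) = 5*(l - 1*4) = 5*(l - 4) = 5*(-4 + l) = -20 + 5*l)
(-88 - 99*((n(0, 6) - 1*(-1))*4 + 4)) - 1*(-45830) = (-88 - 99*(((-20 + 5*0) - 1*(-1))*4 + 4)) - 1*(-45830) = (-88 - 99*(((-20 + 0) + 1)*4 + 4)) + 45830 = (-88 - 99*((-20 + 1)*4 + 4)) + 45830 = (-88 - 99*(-19*4 + 4)) + 45830 = (-88 - 99*(-76 + 4)) + 45830 = (-88 - 99*(-72)) + 45830 = (-88 + 7128) + 45830 = 7040 + 45830 = 52870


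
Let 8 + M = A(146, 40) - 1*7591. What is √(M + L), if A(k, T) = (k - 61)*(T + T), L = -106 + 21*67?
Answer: √502 ≈ 22.405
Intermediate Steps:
L = 1301 (L = -106 + 1407 = 1301)
A(k, T) = 2*T*(-61 + k) (A(k, T) = (-61 + k)*(2*T) = 2*T*(-61 + k))
M = -799 (M = -8 + (2*40*(-61 + 146) - 1*7591) = -8 + (2*40*85 - 7591) = -8 + (6800 - 7591) = -8 - 791 = -799)
√(M + L) = √(-799 + 1301) = √502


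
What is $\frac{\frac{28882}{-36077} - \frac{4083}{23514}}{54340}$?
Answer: $- \frac{275477913}{15365804722840} \approx -1.7928 \cdot 10^{-5}$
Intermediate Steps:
$\frac{\frac{28882}{-36077} - \frac{4083}{23514}}{54340} = \left(28882 \left(- \frac{1}{36077}\right) - \frac{1361}{7838}\right) \frac{1}{54340} = \left(- \frac{28882}{36077} - \frac{1361}{7838}\right) \frac{1}{54340} = \left(- \frac{275477913}{282771526}\right) \frac{1}{54340} = - \frac{275477913}{15365804722840}$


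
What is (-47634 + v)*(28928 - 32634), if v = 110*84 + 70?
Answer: 142028744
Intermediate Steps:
v = 9310 (v = 9240 + 70 = 9310)
(-47634 + v)*(28928 - 32634) = (-47634 + 9310)*(28928 - 32634) = -38324*(-3706) = 142028744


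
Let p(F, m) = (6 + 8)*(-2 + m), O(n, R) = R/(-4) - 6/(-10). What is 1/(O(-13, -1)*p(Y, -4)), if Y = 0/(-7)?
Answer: -5/357 ≈ -0.014006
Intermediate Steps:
O(n, R) = ⅗ - R/4 (O(n, R) = R*(-¼) - 6*(-⅒) = -R/4 + ⅗ = ⅗ - R/4)
Y = 0 (Y = 0*(-⅐) = 0)
p(F, m) = -28 + 14*m (p(F, m) = 14*(-2 + m) = -28 + 14*m)
1/(O(-13, -1)*p(Y, -4)) = 1/((⅗ - ¼*(-1))*(-28 + 14*(-4))) = 1/((⅗ + ¼)*(-28 - 56)) = 1/((17/20)*(-84)) = 1/(-357/5) = -5/357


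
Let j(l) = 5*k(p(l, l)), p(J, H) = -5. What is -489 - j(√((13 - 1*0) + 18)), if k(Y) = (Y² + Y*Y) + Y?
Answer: -714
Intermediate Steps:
k(Y) = Y + 2*Y² (k(Y) = (Y² + Y²) + Y = 2*Y² + Y = Y + 2*Y²)
j(l) = 225 (j(l) = 5*(-5*(1 + 2*(-5))) = 5*(-5*(1 - 10)) = 5*(-5*(-9)) = 5*45 = 225)
-489 - j(√((13 - 1*0) + 18)) = -489 - 1*225 = -489 - 225 = -714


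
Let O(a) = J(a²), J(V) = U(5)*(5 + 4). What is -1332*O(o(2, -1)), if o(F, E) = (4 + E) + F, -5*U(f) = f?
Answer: 11988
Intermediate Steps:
U(f) = -f/5
o(F, E) = 4 + E + F
J(V) = -9 (J(V) = (-⅕*5)*(5 + 4) = -1*9 = -9)
O(a) = -9
-1332*O(o(2, -1)) = -1332*(-9) = 11988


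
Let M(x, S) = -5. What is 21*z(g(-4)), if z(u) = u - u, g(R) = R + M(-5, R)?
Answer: 0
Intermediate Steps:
g(R) = -5 + R (g(R) = R - 5 = -5 + R)
z(u) = 0
21*z(g(-4)) = 21*0 = 0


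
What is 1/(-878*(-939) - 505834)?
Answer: 1/318608 ≈ 3.1387e-6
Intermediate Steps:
1/(-878*(-939) - 505834) = 1/(824442 - 505834) = 1/318608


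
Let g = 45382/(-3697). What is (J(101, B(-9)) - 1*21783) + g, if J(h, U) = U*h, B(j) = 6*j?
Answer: -100740571/3697 ≈ -27249.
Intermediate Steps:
g = -45382/3697 (g = 45382*(-1/3697) = -45382/3697 ≈ -12.275)
(J(101, B(-9)) - 1*21783) + g = ((6*(-9))*101 - 1*21783) - 45382/3697 = (-54*101 - 21783) - 45382/3697 = (-5454 - 21783) - 45382/3697 = -27237 - 45382/3697 = -100740571/3697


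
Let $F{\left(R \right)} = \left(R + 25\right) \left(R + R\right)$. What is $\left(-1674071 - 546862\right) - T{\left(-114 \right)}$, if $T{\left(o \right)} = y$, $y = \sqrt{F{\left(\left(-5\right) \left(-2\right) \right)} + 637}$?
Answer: $-2220933 - \sqrt{1337} \approx -2.221 \cdot 10^{6}$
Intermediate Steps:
$F{\left(R \right)} = 2 R \left(25 + R\right)$ ($F{\left(R \right)} = \left(25 + R\right) 2 R = 2 R \left(25 + R\right)$)
$y = \sqrt{1337}$ ($y = \sqrt{2 \left(\left(-5\right) \left(-2\right)\right) \left(25 - -10\right) + 637} = \sqrt{2 \cdot 10 \left(25 + 10\right) + 637} = \sqrt{2 \cdot 10 \cdot 35 + 637} = \sqrt{700 + 637} = \sqrt{1337} \approx 36.565$)
$T{\left(o \right)} = \sqrt{1337}$
$\left(-1674071 - 546862\right) - T{\left(-114 \right)} = \left(-1674071 - 546862\right) - \sqrt{1337} = -2220933 - \sqrt{1337}$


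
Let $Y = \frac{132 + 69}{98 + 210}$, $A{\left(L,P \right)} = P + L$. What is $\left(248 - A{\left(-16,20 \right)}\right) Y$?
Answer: $\frac{12261}{77} \approx 159.23$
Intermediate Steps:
$A{\left(L,P \right)} = L + P$
$Y = \frac{201}{308} \approx 0.6526$
$\left(248 - A{\left(-16,20 \right)}\right) Y = \left(248 - \left(-16 + 20\right)\right) \frac{201}{308} = \left(248 - 4\right) \frac{201}{308} = 244 \cdot \frac{201}{308} = \frac{12261}{77}$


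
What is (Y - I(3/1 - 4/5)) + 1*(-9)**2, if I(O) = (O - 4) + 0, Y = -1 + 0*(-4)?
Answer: 409/5 ≈ 81.800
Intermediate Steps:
Y = -1 (Y = -1 + 0 = -1)
I(O) = -4 + O (I(O) = (-4 + O) + 0 = -4 + O)
(Y - I(3/1 - 4/5)) + 1*(-9)**2 = (-1 - (-4 + (3/1 - 4/5))) + 1*(-9)**2 = (-1 - (-4 + (3*1 - 4*1/5))) + 1*81 = (-1 - (-4 + (3 - 4/5))) + 81 = (-1 - (-4 + 11/5)) + 81 = (-1 - 1*(-9/5)) + 81 = (-1 + 9/5) + 81 = 4/5 + 81 = 409/5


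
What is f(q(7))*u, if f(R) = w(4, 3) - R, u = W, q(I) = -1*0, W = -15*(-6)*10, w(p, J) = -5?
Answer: -4500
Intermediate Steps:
W = 900 (W = 90*10 = 900)
q(I) = 0
u = 900
f(R) = -5 - R
f(q(7))*u = (-5 - 1*0)*900 = (-5 + 0)*900 = -5*900 = -4500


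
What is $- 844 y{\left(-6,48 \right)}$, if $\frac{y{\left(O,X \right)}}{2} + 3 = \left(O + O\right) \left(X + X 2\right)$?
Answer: $2921928$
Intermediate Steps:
$y{\left(O,X \right)} = -6 + 12 O X$ ($y{\left(O,X \right)} = -6 + 2 \left(O + O\right) \left(X + X 2\right) = -6 + 2 \cdot 2 O \left(X + 2 X\right) = -6 + 2 \cdot 2 O 3 X = -6 + 2 \cdot 6 O X = -6 + 12 O X$)
$- 844 y{\left(-6,48 \right)} = - 844 \left(-6 + 12 \left(-6\right) 48\right) = - 844 \left(-6 - 3456\right) = \left(-844\right) \left(-3462\right) = 2921928$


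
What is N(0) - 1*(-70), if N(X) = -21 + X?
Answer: 49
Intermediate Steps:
N(0) - 1*(-70) = (-21 + 0) - 1*(-70) = -21 + 70 = 49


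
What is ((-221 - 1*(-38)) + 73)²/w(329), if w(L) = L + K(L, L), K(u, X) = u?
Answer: 6050/329 ≈ 18.389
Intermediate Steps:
w(L) = 2*L (w(L) = L + L = 2*L)
((-221 - 1*(-38)) + 73)²/w(329) = ((-221 - 1*(-38)) + 73)²/((2*329)) = ((-221 + 38) + 73)²/658 = (-183 + 73)²*(1/658) = (-110)²*(1/658) = 12100*(1/658) = 6050/329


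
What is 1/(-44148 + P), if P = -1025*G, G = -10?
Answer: -1/33898 ≈ -2.9500e-5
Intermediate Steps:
P = 10250 (P = -1025*(-10) = 10250)
1/(-44148 + P) = 1/(-44148 + 10250) = 1/(-33898) = -1/33898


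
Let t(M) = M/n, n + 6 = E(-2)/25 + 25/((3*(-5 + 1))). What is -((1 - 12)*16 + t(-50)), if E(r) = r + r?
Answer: 420248/2473 ≈ 169.93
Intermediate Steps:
E(r) = 2*r
n = -2473/300 (n = -6 + ((2*(-2))/25 + 25/((3*(-5 + 1)))) = -6 + (-4*1/25 + 25/((3*(-4)))) = -6 + (-4/25 + 25/(-12)) = -6 + (-4/25 + 25*(-1/12)) = -6 + (-4/25 - 25/12) = -6 - 673/300 = -2473/300 ≈ -8.2433)
t(M) = -300*M/2473 (t(M) = M/(-2473/300) = M*(-300/2473) = -300*M/2473)
-((1 - 12)*16 + t(-50)) = -((1 - 12)*16 - 300/2473*(-50)) = -(-11*16 + 15000/2473) = -(-176 + 15000/2473) = -1*(-420248/2473) = 420248/2473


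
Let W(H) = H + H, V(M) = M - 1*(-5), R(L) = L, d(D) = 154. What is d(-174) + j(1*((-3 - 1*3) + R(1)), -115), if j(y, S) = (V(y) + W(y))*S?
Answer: 1304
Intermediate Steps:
V(M) = 5 + M (V(M) = M + 5 = 5 + M)
W(H) = 2*H
j(y, S) = S*(5 + 3*y) (j(y, S) = ((5 + y) + 2*y)*S = (5 + 3*y)*S = S*(5 + 3*y))
d(-174) + j(1*((-3 - 1*3) + R(1)), -115) = 154 - 115*(5 + 3*(1*((-3 - 1*3) + 1))) = 154 - 115*(5 + 3*(1*((-3 - 3) + 1))) = 154 - 115*(5 + 3*(1*(-6 + 1))) = 154 - 115*(5 + 3*(1*(-5))) = 154 - 115*(5 + 3*(-5)) = 154 - 115*(5 - 15) = 154 - 115*(-10) = 154 + 1150 = 1304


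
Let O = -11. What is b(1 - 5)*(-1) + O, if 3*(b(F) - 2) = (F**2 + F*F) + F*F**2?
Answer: -7/3 ≈ -2.3333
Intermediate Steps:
b(F) = 2 + F**3/3 + 2*F**2/3 (b(F) = 2 + ((F**2 + F*F) + F*F**2)/3 = 2 + ((F**2 + F**2) + F**3)/3 = 2 + (2*F**2 + F**3)/3 = 2 + (F**3 + 2*F**2)/3 = 2 + (F**3/3 + 2*F**2/3) = 2 + F**3/3 + 2*F**2/3)
b(1 - 5)*(-1) + O = (2 + (1 - 5)**3/3 + 2*(1 - 5)**2/3)*(-1) - 11 = (2 + (1/3)*(-4)**3 + (2/3)*(-4)**2)*(-1) - 11 = (2 + (1/3)*(-64) + (2/3)*16)*(-1) - 11 = (2 - 64/3 + 32/3)*(-1) - 11 = -26/3*(-1) - 11 = 26/3 - 11 = -7/3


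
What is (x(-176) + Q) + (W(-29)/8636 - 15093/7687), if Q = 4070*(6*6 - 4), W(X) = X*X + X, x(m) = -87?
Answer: 2160018488323/16596233 ≈ 1.3015e+5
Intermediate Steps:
W(X) = X + X² (W(X) = X² + X = X + X²)
Q = 130240 (Q = 4070*(36 - 4) = 4070*32 = 130240)
(x(-176) + Q) + (W(-29)/8636 - 15093/7687) = (-87 + 130240) + (-29*(1 - 29)/8636 - 15093/7687) = 130153 + (-29*(-28)*(1/8636) - 15093*1/7687) = 130153 + (812*(1/8636) - 15093/7687) = 130153 + (203/2159 - 15093/7687) = 130153 - 31025326/16596233 = 2160018488323/16596233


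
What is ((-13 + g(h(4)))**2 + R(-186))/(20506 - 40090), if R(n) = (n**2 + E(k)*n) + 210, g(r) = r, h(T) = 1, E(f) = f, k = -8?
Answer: -6073/3264 ≈ -1.8606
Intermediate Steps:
R(n) = 210 + n**2 - 8*n (R(n) = (n**2 - 8*n) + 210 = 210 + n**2 - 8*n)
((-13 + g(h(4)))**2 + R(-186))/(20506 - 40090) = ((-13 + 1)**2 + (210 + (-186)**2 - 8*(-186)))/(20506 - 40090) = ((-12)**2 + (210 + 34596 + 1488))/(-19584) = (144 + 36294)*(-1/19584) = 36438*(-1/19584) = -6073/3264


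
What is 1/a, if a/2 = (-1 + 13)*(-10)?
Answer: -1/240 ≈ -0.0041667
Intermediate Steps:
a = -240 (a = 2*((-1 + 13)*(-10)) = 2*(12*(-10)) = 2*(-120) = -240)
1/a = 1/(-240) = -1/240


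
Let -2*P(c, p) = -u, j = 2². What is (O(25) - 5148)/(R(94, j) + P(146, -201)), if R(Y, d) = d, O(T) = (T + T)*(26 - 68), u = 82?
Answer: -2416/15 ≈ -161.07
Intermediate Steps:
O(T) = -84*T (O(T) = (2*T)*(-42) = -84*T)
j = 4
P(c, p) = 41 (P(c, p) = -(-1)*82/2 = -½*(-82) = 41)
(O(25) - 5148)/(R(94, j) + P(146, -201)) = (-84*25 - 5148)/(4 + 41) = (-2100 - 5148)/45 = -7248*1/45 = -2416/15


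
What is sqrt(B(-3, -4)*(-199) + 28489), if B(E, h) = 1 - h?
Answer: sqrt(27494) ≈ 165.81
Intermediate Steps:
sqrt(B(-3, -4)*(-199) + 28489) = sqrt((1 - 1*(-4))*(-199) + 28489) = sqrt((1 + 4)*(-199) + 28489) = sqrt(5*(-199) + 28489) = sqrt(-995 + 28489) = sqrt(27494)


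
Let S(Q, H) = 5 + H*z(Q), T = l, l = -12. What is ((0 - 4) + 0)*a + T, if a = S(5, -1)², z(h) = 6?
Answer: -16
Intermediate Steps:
T = -12
S(Q, H) = 5 + 6*H (S(Q, H) = 5 + H*6 = 5 + 6*H)
a = 1 (a = (5 + 6*(-1))² = (5 - 6)² = (-1)² = 1)
((0 - 4) + 0)*a + T = ((0 - 4) + 0)*1 - 12 = (-4 + 0)*1 - 12 = -4*1 - 12 = -4 - 12 = -16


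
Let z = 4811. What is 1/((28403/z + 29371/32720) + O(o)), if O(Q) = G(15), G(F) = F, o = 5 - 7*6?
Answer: 157415920/3431888841 ≈ 0.045869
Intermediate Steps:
o = -37 (o = 5 - 42 = -37)
O(Q) = 15
1/((28403/z + 29371/32720) + O(o)) = 1/((28403/4811 + 29371/32720) + 15) = 1/(1070650041/157415920 + 15) = 1/(3431888841/157415920) = 157415920/3431888841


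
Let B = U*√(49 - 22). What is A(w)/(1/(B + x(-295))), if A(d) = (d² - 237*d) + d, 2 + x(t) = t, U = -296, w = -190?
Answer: -24039180 - 71874720*√3 ≈ -1.4853e+8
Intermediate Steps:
x(t) = -2 + t
A(d) = d² - 236*d
B = -888*√3 (B = -296*√(49 - 22) = -888*√3 ≈ -1538.1)
A(w)/(1/(B + x(-295))) = (-190*(-236 - 190))/(1/(-888*√3 + (-2 - 295))) = (-190*(-426))/(1/(-888*√3 - 297)) = 80940/(1/(-297 - 888*√3)) = 80940*(-297 - 888*√3) = -24039180 - 71874720*√3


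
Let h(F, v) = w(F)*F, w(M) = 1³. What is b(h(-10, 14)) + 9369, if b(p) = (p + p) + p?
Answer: 9339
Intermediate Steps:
w(M) = 1
h(F, v) = F (h(F, v) = 1*F = F)
b(p) = 3*p (b(p) = 2*p + p = 3*p)
b(h(-10, 14)) + 9369 = 3*(-10) + 9369 = -30 + 9369 = 9339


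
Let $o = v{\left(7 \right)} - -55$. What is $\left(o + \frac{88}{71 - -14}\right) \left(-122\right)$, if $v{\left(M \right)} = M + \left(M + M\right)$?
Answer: $- \frac{798856}{85} \approx -9398.3$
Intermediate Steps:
$v{\left(M \right)} = 3 M$ ($v{\left(M \right)} = M + 2 M = 3 M$)
$o = 76$ ($o = 3 \cdot 7 - -55 = 21 + 55 = 76$)
$\left(o + \frac{88}{71 - -14}\right) \left(-122\right) = \left(76 + \frac{88}{71 - -14}\right) \left(-122\right) = \left(76 + \frac{88}{71 + 14}\right) \left(-122\right) = \left(76 + \frac{88}{85}\right) \left(-122\right) = \frac{6548}{85} \left(-122\right) = - \frac{798856}{85}$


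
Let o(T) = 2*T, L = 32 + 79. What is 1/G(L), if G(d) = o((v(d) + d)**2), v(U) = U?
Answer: 1/98568 ≈ 1.0145e-5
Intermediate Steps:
L = 111
G(d) = 8*d**2 (G(d) = 2*(d + d)**2 = 2*(2*d)**2 = 2*(4*d**2) = 8*d**2)
1/G(L) = 1/(8*111**2) = 1/(8*12321) = 1/98568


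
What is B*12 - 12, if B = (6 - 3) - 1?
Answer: 12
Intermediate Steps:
B = 2 (B = 3 - 1 = 2)
B*12 - 12 = 2*12 - 12 = 24 - 12 = 12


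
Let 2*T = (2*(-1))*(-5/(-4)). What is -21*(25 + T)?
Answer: -1995/4 ≈ -498.75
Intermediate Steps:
T = -5/4 (T = ((2*(-1))*(-5/(-4)))/2 = (-(-10)*(-1)/4)/2 = (-2*5/4)/2 = (½)*(-5/2) = -5/4 ≈ -1.2500)
-21*(25 + T) = -21*(25 - 5/4) = -21*95/4 = -1995/4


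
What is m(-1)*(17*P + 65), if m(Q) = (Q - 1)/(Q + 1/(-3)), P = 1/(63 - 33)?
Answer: 1967/20 ≈ 98.350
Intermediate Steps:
P = 1/30 ≈ 0.033333
m(Q) = (-1 + Q)/(-1/3 + Q) (m(Q) = (-1 + Q)/(Q - 1/3) = (-1 + Q)/(-1/3 + Q))
m(-1)*(17*P + 65) = (3*(-1 - 1)/(-1 + 3*(-1)))*(17*(1/30) + 65) = (3*(-2)/(-1 - 3))*(17/30 + 65) = (3*(-2)/(-4))*(1967/30) = (3*(-1/4)*(-2))*(1967/30) = (3/2)*(1967/30) = 1967/20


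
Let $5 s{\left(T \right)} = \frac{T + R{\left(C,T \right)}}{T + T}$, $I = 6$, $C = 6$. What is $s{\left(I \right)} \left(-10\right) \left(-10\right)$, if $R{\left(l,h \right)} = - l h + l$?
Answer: $-40$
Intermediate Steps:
$R{\left(l,h \right)} = l - h l$ ($R{\left(l,h \right)} = - h l + l = l - h l$)
$s{\left(T \right)} = \frac{6 - 5 T}{10 T}$ ($s{\left(T \right)} = \frac{\left(T + 6 \left(1 - T\right)\right) \frac{1}{T + T}}{5} = \frac{\left(T - \left(-6 + 6 T\right)\right) \frac{1}{2 T}}{5} = \frac{\left(6 - 5 T\right) \frac{1}{2 T}}{5} = \frac{\frac{1}{2} \frac{1}{T} \left(6 - 5 T\right)}{5} = \frac{6 - 5 T}{10 T}$)
$s{\left(I \right)} \left(-10\right) \left(-10\right) = \frac{6 - 30}{10 \cdot 6} \left(-10\right) \left(-10\right) = \frac{1}{10} \cdot \frac{1}{6} \left(6 - 30\right) \left(-10\right) \left(-10\right) = \frac{1}{10} \cdot \frac{1}{6} \left(-24\right) \left(-10\right) \left(-10\right) = \left(- \frac{2}{5}\right) \left(-10\right) \left(-10\right) = 4 \left(-10\right) = -40$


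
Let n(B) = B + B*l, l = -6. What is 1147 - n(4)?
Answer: 1167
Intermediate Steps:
n(B) = -5*B (n(B) = B + B*(-6) = B - 6*B = -5*B)
1147 - n(4) = 1147 - (-5)*4 = 1147 - 1*(-20) = 1147 + 20 = 1167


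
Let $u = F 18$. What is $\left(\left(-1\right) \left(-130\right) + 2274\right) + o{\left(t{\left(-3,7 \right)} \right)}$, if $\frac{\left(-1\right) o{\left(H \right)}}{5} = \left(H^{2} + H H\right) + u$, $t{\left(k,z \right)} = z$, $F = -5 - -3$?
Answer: $2094$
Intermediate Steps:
$F = -2$ ($F = -5 + 3 = -2$)
$u = -36$ ($u = \left(-2\right) 18 = -36$)
$o{\left(H \right)} = 180 - 10 H^{2}$ ($o{\left(H \right)} = - 5 \left(\left(H^{2} + H H\right) - 36\right) = - 5 \left(\left(H^{2} + H^{2}\right) - 36\right) = - 5 \left(2 H^{2} - 36\right) = - 5 \left(-36 + 2 H^{2}\right) = 180 - 10 H^{2}$)
$\left(\left(-1\right) \left(-130\right) + 2274\right) + o{\left(t{\left(-3,7 \right)} \right)} = \left(\left(-1\right) \left(-130\right) + 2274\right) + \left(180 - 10 \cdot 7^{2}\right) = \left(130 + 2274\right) + \left(180 - 490\right) = 2404 + \left(180 - 490\right) = 2404 - 310 = 2094$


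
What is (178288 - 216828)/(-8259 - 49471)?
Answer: 3854/5773 ≈ 0.66759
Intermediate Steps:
(178288 - 216828)/(-8259 - 49471) = -38540/(-57730) = -38540*(-1/57730) = 3854/5773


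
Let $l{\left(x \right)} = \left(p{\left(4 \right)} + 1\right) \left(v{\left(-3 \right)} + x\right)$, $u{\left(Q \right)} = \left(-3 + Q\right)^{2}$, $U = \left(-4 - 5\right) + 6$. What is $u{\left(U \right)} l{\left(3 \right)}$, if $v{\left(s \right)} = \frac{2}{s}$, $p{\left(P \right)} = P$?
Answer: $420$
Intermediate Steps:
$U = -3$ ($U = -9 + 6 = -3$)
$l{\left(x \right)} = - \frac{10}{3} + 5 x$ ($l{\left(x \right)} = \left(4 + 1\right) \left(\frac{2}{-3} + x\right) = 5 \left(2 \left(- \frac{1}{3}\right) + x\right) = 5 \left(- \frac{2}{3} + x\right) = - \frac{10}{3} + 5 x$)
$u{\left(U \right)} l{\left(3 \right)} = \left(-3 - 3\right)^{2} \left(- \frac{10}{3} + 5 \cdot 3\right) = \left(-6\right)^{2} \left(- \frac{10}{3} + 15\right) = 36 \cdot \frac{35}{3} = 420$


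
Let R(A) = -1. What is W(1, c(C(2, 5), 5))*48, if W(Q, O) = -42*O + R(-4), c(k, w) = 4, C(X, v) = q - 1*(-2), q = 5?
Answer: -8112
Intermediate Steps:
C(X, v) = 7 (C(X, v) = 5 - 1*(-2) = 5 + 2 = 7)
W(Q, O) = -1 - 42*O (W(Q, O) = -42*O - 1 = -1 - 42*O)
W(1, c(C(2, 5), 5))*48 = (-1 - 42*4)*48 = (-1 - 168)*48 = -169*48 = -8112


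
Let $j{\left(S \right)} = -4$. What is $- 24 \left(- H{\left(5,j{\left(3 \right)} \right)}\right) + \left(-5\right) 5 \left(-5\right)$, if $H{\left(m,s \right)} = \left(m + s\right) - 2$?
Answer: $101$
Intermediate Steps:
$H{\left(m,s \right)} = -2 + m + s$
$- 24 \left(- H{\left(5,j{\left(3 \right)} \right)}\right) + \left(-5\right) 5 \left(-5\right) = - 24 \left(- (-2 + 5 - 4)\right) + \left(-5\right) 5 \left(-5\right) = - 24 \left(\left(-1\right) \left(-1\right)\right) - -125 = \left(-24\right) 1 + 125 = -24 + 125 = 101$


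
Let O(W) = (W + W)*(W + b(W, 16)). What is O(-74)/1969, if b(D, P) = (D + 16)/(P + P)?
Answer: 44881/7876 ≈ 5.6984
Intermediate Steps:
b(D, P) = (16 + D)/(2*P) (b(D, P) = (16 + D)/((2*P)) = (16 + D)*(1/(2*P)) = (16 + D)/(2*P))
O(W) = 2*W*(½ + 33*W/32) (O(W) = (W + W)*(W + (½)*(16 + W)/16) = (2*W)*(W + (½)*(1/16)*(16 + W)) = (2*W)*(W + (½ + W/32)) = (2*W)*(½ + 33*W/32) = 2*W*(½ + 33*W/32))
O(-74)/1969 = ((1/16)*(-74)*(16 + 33*(-74)))/1969 = ((1/16)*(-74)*(16 - 2442))*(1/1969) = ((1/16)*(-74)*(-2426))*(1/1969) = (44881/4)*(1/1969) = 44881/7876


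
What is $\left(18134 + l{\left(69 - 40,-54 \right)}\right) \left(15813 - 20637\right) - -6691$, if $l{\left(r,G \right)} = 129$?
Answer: $-88094021$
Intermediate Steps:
$\left(18134 + l{\left(69 - 40,-54 \right)}\right) \left(15813 - 20637\right) - -6691 = \left(18134 + 129\right) \left(15813 - 20637\right) - -6691 = 18263 \left(-4824\right) + 6691 = -88100712 + 6691 = -88094021$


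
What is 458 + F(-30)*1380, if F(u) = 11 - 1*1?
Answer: 14258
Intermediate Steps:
F(u) = 10 (F(u) = 11 - 1 = 10)
458 + F(-30)*1380 = 458 + 10*1380 = 458 + 13800 = 14258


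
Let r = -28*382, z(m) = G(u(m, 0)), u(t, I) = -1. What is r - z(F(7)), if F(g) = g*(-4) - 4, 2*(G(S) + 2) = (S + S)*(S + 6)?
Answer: -10689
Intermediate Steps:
G(S) = -2 + S*(6 + S) (G(S) = -2 + ((S + S)*(S + 6))/2 = -2 + ((2*S)*(6 + S))/2 = -2 + (2*S*(6 + S))/2 = -2 + S*(6 + S))
F(g) = -4 - 4*g (F(g) = -4*g - 4 = -4 - 4*g)
z(m) = -7 (z(m) = -2 + (-1)² + 6*(-1) = -2 + 1 - 6 = -7)
r = -10696
r - z(F(7)) = -10696 - 1*(-7) = -10696 + 7 = -10689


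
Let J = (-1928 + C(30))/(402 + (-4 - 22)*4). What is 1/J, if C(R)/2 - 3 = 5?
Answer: -149/956 ≈ -0.15586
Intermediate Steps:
C(R) = 16 (C(R) = 6 + 2*5 = 6 + 10 = 16)
J = -956/149 (J = (-1928 + 16)/(402 + (-4 - 22)*4) = -1912/(402 - 26*4) = -1912/(402 - 104) = -1912/298 = -1912*1/298 = -956/149 ≈ -6.4161)
1/J = 1/(-956/149) = -149/956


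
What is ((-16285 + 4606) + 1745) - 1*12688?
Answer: -22622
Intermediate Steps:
((-16285 + 4606) + 1745) - 1*12688 = (-11679 + 1745) - 12688 = -9934 - 12688 = -22622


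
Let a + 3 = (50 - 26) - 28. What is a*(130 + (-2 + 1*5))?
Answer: -931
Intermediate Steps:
a = -7 (a = -3 + ((50 - 26) - 28) = -3 + (24 - 28) = -3 - 4 = -7)
a*(130 + (-2 + 1*5)) = -7*(130 + (-2 + 1*5)) = -7*(130 + (-2 + 5)) = -7*(130 + 3) = -7*133 = -931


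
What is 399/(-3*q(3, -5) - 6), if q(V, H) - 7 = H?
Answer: -133/4 ≈ -33.250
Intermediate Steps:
q(V, H) = 7 + H
399/(-3*q(3, -5) - 6) = 399/(-3*(7 - 5) - 6) = 399/(-3*2 - 6) = 399/(-6 - 6) = 399/(-12) = 399*(-1/12) = -133/4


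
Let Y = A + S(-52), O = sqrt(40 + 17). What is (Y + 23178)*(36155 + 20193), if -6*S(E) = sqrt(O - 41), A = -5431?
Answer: 1000007956 - 28174*sqrt(-41 + sqrt(57))/3 ≈ 1.0e+9 - 54316.0*I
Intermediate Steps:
O = sqrt(57) ≈ 7.5498
S(E) = -sqrt(-41 + sqrt(57))/6 (S(E) = -sqrt(sqrt(57) - 41)/6 = -sqrt(-41 + sqrt(57))/6)
Y = -5431 - I*sqrt(41 - sqrt(57))/6 ≈ -5431.0 - 0.96393*I
(Y + 23178)*(36155 + 20193) = ((-5431 - I*sqrt(41 - sqrt(57))/6) + 23178)*(36155 + 20193) = (17747 - I*sqrt(41 - sqrt(57))/6)*56348 = 1000007956 - 28174*I*sqrt(41 - sqrt(57))/3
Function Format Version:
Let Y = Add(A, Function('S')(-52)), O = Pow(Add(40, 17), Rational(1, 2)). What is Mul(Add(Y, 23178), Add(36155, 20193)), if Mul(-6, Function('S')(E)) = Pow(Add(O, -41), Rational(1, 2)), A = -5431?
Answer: Add(1000007956, Mul(Rational(-28174, 3), Pow(Add(-41, Pow(57, Rational(1, 2))), Rational(1, 2)))) ≈ Add(1.0000e+9, Mul(-54316., I))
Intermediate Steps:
O = Pow(57, Rational(1, 2)) ≈ 7.5498
Function('S')(E) = Mul(Rational(-1, 6), Pow(Add(-41, Pow(57, Rational(1, 2))), Rational(1, 2))) (Function('S')(E) = Mul(Rational(-1, 6), Pow(Add(Pow(57, Rational(1, 2)), -41), Rational(1, 2))) = Mul(Rational(-1, 6), Pow(Add(-41, Pow(57, Rational(1, 2))), Rational(1, 2))))
Y = Add(-5431, Mul(Rational(-1, 6), I, Pow(Add(41, Mul(-1, Pow(57, Rational(1, 2)))), Rational(1, 2)))) ≈ Add(-5431.0, Mul(-0.96393, I))
Mul(Add(Y, 23178), Add(36155, 20193)) = Mul(Add(Add(-5431, Mul(Rational(-1, 6), I, Pow(Add(41, Mul(-1, Pow(57, Rational(1, 2)))), Rational(1, 2)))), 23178), Add(36155, 20193)) = Mul(Add(17747, Mul(Rational(-1, 6), I, Pow(Add(41, Mul(-1, Pow(57, Rational(1, 2)))), Rational(1, 2)))), 56348) = Add(1000007956, Mul(Rational(-28174, 3), I, Pow(Add(41, Mul(-1, Pow(57, Rational(1, 2)))), Rational(1, 2))))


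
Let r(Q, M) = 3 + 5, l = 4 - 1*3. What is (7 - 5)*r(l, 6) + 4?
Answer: 20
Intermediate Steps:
l = 1 (l = 4 - 3 = 1)
r(Q, M) = 8
(7 - 5)*r(l, 6) + 4 = (7 - 5)*8 + 4 = 2*8 + 4 = 16 + 4 = 20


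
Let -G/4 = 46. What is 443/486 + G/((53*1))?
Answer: -65945/25758 ≈ -2.5602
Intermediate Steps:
G = -184 (G = -4*46 = -184)
443/486 + G/((53*1)) = 443/486 - 184/(53*1) = 443*(1/486) - 184/53 = 443/486 - 184*1/53 = 443/486 - 184/53 = -65945/25758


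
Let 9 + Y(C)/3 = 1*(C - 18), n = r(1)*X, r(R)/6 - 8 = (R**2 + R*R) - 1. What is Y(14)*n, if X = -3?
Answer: 6318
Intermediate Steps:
r(R) = 42 + 12*R**2 (r(R) = 48 + 6*((R**2 + R*R) - 1) = 48 + 6*((R**2 + R**2) - 1) = 48 + 6*(2*R**2 - 1) = 48 + 6*(-1 + 2*R**2) = 48 + (-6 + 12*R**2) = 42 + 12*R**2)
n = -162 (n = (42 + 12*1**2)*(-3) = (42 + 12*1)*(-3) = (42 + 12)*(-3) = 54*(-3) = -162)
Y(C) = -81 + 3*C (Y(C) = -27 + 3*(1*(C - 18)) = -27 + 3*(1*(-18 + C)) = -27 + 3*(-18 + C) = -27 + (-54 + 3*C) = -81 + 3*C)
Y(14)*n = (-81 + 3*14)*(-162) = (-81 + 42)*(-162) = -39*(-162) = 6318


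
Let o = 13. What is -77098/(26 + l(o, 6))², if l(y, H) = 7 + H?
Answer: -77098/1521 ≈ -50.689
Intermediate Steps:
-77098/(26 + l(o, 6))² = -77098/(26 + (7 + 6))² = -77098/(26 + 13)² = -77098/(39²) = -77098/1521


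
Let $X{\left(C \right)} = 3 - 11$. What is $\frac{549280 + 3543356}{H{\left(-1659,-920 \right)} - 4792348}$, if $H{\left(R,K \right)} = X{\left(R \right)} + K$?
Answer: $- \frac{1023159}{1198319} \approx -0.85383$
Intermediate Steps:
$X{\left(C \right)} = -8$ ($X{\left(C \right)} = 3 - 11 = -8$)
$H{\left(R,K \right)} = -8 + K$
$\frac{549280 + 3543356}{H{\left(-1659,-920 \right)} - 4792348} = \frac{549280 + 3543356}{\left(-8 - 920\right) - 4792348} = \frac{4092636}{-928 - 4792348} = \frac{4092636}{-4793276} = 4092636 \left(- \frac{1}{4793276}\right) = - \frac{1023159}{1198319}$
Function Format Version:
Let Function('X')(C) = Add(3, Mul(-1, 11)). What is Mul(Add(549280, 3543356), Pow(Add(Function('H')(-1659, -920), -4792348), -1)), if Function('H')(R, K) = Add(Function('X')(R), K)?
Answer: Rational(-1023159, 1198319) ≈ -0.85383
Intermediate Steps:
Function('X')(C) = -8 (Function('X')(C) = Add(3, -11) = -8)
Function('H')(R, K) = Add(-8, K)
Mul(Add(549280, 3543356), Pow(Add(Function('H')(-1659, -920), -4792348), -1)) = Mul(Add(549280, 3543356), Pow(Add(Add(-8, -920), -4792348), -1)) = Mul(4092636, Pow(Add(-928, -4792348), -1)) = Mul(4092636, Pow(-4793276, -1)) = Mul(4092636, Rational(-1, 4793276)) = Rational(-1023159, 1198319)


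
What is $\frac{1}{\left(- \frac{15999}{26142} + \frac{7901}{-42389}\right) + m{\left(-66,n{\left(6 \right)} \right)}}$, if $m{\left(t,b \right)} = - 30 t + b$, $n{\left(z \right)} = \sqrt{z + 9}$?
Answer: $\frac{270042106959244645834}{534465724542985574810701} - \frac{136439919240040516 \sqrt{15}}{534465724542985574810701} \approx 0.00050427$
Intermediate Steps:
$n{\left(z \right)} = \sqrt{9 + z}$
$m{\left(t,b \right)} = b - 30 t$
$\frac{1}{\left(- \frac{15999}{26142} + \frac{7901}{-42389}\right) + m{\left(-66,n{\left(6 \right)} \right)}} = \frac{1}{\left(- \frac{15999}{26142} + \frac{7901}{-42389}\right) + \left(\sqrt{9 + 6} - -1980\right)} = \frac{1}{\left(\left(-15999\right) \frac{1}{26142} + 7901 \left(- \frac{1}{42389}\right)\right) + \left(\sqrt{15} + 1980\right)} = \frac{1}{\left(- \frac{5333}{8714} - \frac{7901}{42389}\right) + \left(1980 + \sqrt{15}\right)} = \frac{1}{- \frac{294909851}{369377746} + \left(1980 + \sqrt{15}\right)} = \frac{1}{\frac{731073027229}{369377746} + \sqrt{15}}$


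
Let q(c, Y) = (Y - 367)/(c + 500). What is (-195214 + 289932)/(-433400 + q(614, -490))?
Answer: -105515852/482808457 ≈ -0.21855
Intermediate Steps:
q(c, Y) = (-367 + Y)/(500 + c)
(-195214 + 289932)/(-433400 + q(614, -490)) = (-195214 + 289932)/(-433400 + (-367 - 490)/(500 + 614)) = 94718/(-433400 - 857/1114) = 94718/(-482808457/1114) = 94718*(-1114/482808457) = -105515852/482808457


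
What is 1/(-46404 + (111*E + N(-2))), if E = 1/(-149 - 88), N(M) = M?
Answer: -79/3666111 ≈ -2.1549e-5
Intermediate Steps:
E = -1/237 (E = 1/(-237) = -1/237 ≈ -0.0042194)
1/(-46404 + (111*E + N(-2))) = 1/(-46404 + (111*(-1/237) - 2)) = 1/(-46404 + (-37/79 - 2)) = 1/(-46404 - 195/79) = 1/(-3666111/79) = -79/3666111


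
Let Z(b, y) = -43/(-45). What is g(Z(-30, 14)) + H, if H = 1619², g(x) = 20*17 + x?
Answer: 117967588/45 ≈ 2.6215e+6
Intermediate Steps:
Z(b, y) = 43/45 (Z(b, y) = -43*(-1/45) = 43/45)
g(x) = 340 + x
H = 2621161
g(Z(-30, 14)) + H = (340 + 43/45) + 2621161 = 15343/45 + 2621161 = 117967588/45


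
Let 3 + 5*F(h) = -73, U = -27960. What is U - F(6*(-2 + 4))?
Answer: -139724/5 ≈ -27945.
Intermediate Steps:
F(h) = -76/5 (F(h) = -⅗ + (⅕)*(-73) = -⅗ - 73/5 = -76/5)
U - F(6*(-2 + 4)) = -27960 - 1*(-76/5) = -27960 + 76/5 = -139724/5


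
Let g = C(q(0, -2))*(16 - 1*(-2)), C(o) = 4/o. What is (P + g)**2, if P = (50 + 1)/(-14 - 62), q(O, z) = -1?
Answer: 30503529/5776 ≈ 5281.1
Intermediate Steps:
P = -51/76 (P = 51/(-76) = 51*(-1/76) = -51/76 ≈ -0.67105)
g = -72 (g = (4/(-1))*(16 - 1*(-2)) = (4*(-1))*(16 + 2) = -4*18 = -72)
(P + g)**2 = (-51/76 - 72)**2 = (-5523/76)**2 = 30503529/5776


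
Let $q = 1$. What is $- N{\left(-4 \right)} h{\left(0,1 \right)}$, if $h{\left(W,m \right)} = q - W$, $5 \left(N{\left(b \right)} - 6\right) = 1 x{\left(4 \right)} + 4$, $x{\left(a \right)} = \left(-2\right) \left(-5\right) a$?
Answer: $- \frac{74}{5} \approx -14.8$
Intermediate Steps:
$x{\left(a \right)} = 10 a$
$N{\left(b \right)} = \frac{74}{5}$ ($N{\left(b \right)} = 6 + \frac{1 \cdot 10 \cdot 4 + 4}{5} = 6 + \frac{1 \cdot 40 + 4}{5} = 6 + \frac{40 + 4}{5} = 6 + \frac{1}{5} \cdot 44 = 6 + \frac{44}{5} = \frac{74}{5}$)
$h{\left(W,m \right)} = 1 - W$
$- N{\left(-4 \right)} h{\left(0,1 \right)} = - \frac{74 \left(1 - 0\right)}{5} = - \frac{74 \left(1 + 0\right)}{5} = - \frac{74 \cdot 1}{5} = \left(-1\right) \frac{74}{5} = - \frac{74}{5}$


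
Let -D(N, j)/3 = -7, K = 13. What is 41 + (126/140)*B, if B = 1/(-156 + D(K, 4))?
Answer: 6149/150 ≈ 40.993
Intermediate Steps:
D(N, j) = 21 (D(N, j) = -3*(-7) = 21)
B = -1/135 (B = 1/(-156 + 21) = 1/(-135) = -1/135 ≈ -0.0074074)
41 + (126/140)*B = 41 + (126/140)*(-1/135) = 41 + (126*(1/140))*(-1/135) = 41 + (9/10)*(-1/135) = 41 - 1/150 = 6149/150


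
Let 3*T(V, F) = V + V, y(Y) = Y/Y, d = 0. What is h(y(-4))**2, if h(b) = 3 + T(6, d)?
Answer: 49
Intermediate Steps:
y(Y) = 1
T(V, F) = 2*V/3 (T(V, F) = (V + V)/3 = (2*V)/3 = 2*V/3)
h(b) = 7 (h(b) = 3 + (2/3)*6 = 3 + 4 = 7)
h(y(-4))**2 = 7**2 = 49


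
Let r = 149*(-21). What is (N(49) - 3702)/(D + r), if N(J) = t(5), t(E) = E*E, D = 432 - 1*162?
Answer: 3677/2859 ≈ 1.2861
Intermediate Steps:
D = 270 (D = 432 - 162 = 270)
t(E) = E**2
N(J) = 25 (N(J) = 5**2 = 25)
r = -3129
(N(49) - 3702)/(D + r) = (25 - 3702)/(270 - 3129) = -3677/(-2859) = -3677*(-1/2859) = 3677/2859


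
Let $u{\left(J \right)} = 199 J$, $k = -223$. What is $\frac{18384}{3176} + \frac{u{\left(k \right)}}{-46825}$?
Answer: $\frac{125221519}{18589525} \approx 6.7361$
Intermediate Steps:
$\frac{18384}{3176} + \frac{u{\left(k \right)}}{-46825} = \frac{18384}{3176} + \frac{199 \left(-223\right)}{-46825} = 18384 \cdot \frac{1}{3176} - - \frac{44377}{46825} = \frac{2298}{397} + \frac{44377}{46825} = \frac{125221519}{18589525}$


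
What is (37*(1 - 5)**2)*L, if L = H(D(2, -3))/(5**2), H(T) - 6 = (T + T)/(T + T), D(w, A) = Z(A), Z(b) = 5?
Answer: 4144/25 ≈ 165.76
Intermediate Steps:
D(w, A) = 5
H(T) = 7 (H(T) = 6 + (T + T)/(T + T) = 6 + (2*T)/((2*T)) = 6 + (2*T)*(1/(2*T)) = 6 + 1 = 7)
L = 7/25 (L = 7/(5**2) = 7/25 ≈ 0.28000)
(37*(1 - 5)**2)*L = (37*(1 - 5)**2)*(7/25) = (37*(-4)**2)*(7/25) = (37*16)*(7/25) = 592*(7/25) = 4144/25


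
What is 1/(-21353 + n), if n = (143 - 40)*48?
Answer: -1/16409 ≈ -6.0942e-5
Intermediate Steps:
n = 4944 (n = 103*48 = 4944)
1/(-21353 + n) = 1/(-21353 + 4944) = 1/(-16409) = -1/16409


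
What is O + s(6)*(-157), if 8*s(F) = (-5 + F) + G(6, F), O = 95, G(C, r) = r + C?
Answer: -1281/8 ≈ -160.13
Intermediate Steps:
G(C, r) = C + r
s(F) = ⅛ + F/4 (s(F) = ((-5 + F) + (6 + F))/8 = (1 + 2*F)/8 = ⅛ + F/4)
O + s(6)*(-157) = 95 + (⅛ + (¼)*6)*(-157) = 95 + (⅛ + 3/2)*(-157) = 95 + (13/8)*(-157) = 95 - 2041/8 = -1281/8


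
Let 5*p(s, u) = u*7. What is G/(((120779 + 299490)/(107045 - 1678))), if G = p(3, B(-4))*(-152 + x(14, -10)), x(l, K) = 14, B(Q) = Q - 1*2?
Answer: 610707132/2101345 ≈ 290.63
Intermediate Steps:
B(Q) = -2 + Q (B(Q) = Q - 2 = -2 + Q)
p(s, u) = 7*u/5 (p(s, u) = (u*7)/5 = (7*u)/5 = 7*u/5)
G = 5796/5 (G = (7*(-2 - 4)/5)*(-152 + 14) = ((7/5)*(-6))*(-138) = -42/5*(-138) = 5796/5 ≈ 1159.2)
G/(((120779 + 299490)/(107045 - 1678))) = 5796/(5*(((120779 + 299490)/(107045 - 1678)))) = 5796/(5*((420269/105367))) = 5796/(5*((420269*(1/105367)))) = 5796/(5*(420269/105367)) = (5796/5)*(105367/420269) = 610707132/2101345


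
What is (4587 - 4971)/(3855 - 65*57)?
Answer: -64/25 ≈ -2.5600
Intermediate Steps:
(4587 - 4971)/(3855 - 65*57) = -384/(3855 - 3705) = -384/150 = -384*1/150 = -64/25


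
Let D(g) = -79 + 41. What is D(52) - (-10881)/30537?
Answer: -3275/87 ≈ -37.644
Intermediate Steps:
D(g) = -38
D(52) - (-10881)/30537 = -38 - (-10881)/30537 = -38 - 1*(-31/87) = -38 + 31/87 = -3275/87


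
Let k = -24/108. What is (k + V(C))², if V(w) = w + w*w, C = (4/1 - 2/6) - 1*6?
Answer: 676/81 ≈ 8.3457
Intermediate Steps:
C = -7/3 (C = (4*1 - 2*⅙) - 6 = (4 - ⅓) - 6 = 11/3 - 6 = -7/3 ≈ -2.3333)
V(w) = w + w²
k = -2/9 (k = -24*1/108 = -2/9 ≈ -0.22222)
(k + V(C))² = (-2/9 - 7*(1 - 7/3)/3)² = (-2/9 - 7/3*(-4/3))² = (-2/9 + 28/9)² = (26/9)² = 676/81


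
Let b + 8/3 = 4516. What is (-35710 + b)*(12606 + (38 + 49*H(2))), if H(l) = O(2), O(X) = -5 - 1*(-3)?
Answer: -391393380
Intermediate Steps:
O(X) = -2 (O(X) = -5 + 3 = -2)
b = 13540/3 (b = -8/3 + 4516 = 13540/3 ≈ 4513.3)
H(l) = -2
(-35710 + b)*(12606 + (38 + 49*H(2))) = (-35710 + 13540/3)*(12606 + (38 + 49*(-2))) = -93590*(12606 + (38 - 98))/3 = -93590*(12606 - 60)/3 = -93590/3*12546 = -391393380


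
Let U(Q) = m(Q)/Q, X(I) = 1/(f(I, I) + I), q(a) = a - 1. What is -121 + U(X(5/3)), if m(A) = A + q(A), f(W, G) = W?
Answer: -367/3 ≈ -122.33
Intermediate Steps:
q(a) = -1 + a
m(A) = -1 + 2*A (m(A) = A + (-1 + A) = -1 + 2*A)
X(I) = 1/(2*I) (X(I) = 1/(I + I) = 1/(2*I))
U(Q) = (-1 + 2*Q)/Q
-121 + U(X(5/3)) = -121 + (2 - 1/(1/(2*((5/3))))) = -121 + (2 - 1/(1/(2*((5*(1/3)))))) = -121 + (2 - 1/(1/(2*(5/3)))) = -121 + (2 - 1/((1/2)*(3/5))) = -121 + (2 - 1/3/10) = -121 + (2 - 1*10/3) = -121 + (2 - 10/3) = -121 - 4/3 = -367/3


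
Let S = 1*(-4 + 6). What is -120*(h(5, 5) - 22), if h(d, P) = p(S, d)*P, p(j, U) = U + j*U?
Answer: -6360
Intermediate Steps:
S = 2 (S = 1*2 = 2)
p(j, U) = U + U*j
h(d, P) = 3*P*d (h(d, P) = (d*(1 + 2))*P = (d*3)*P = (3*d)*P = 3*P*d)
-120*(h(5, 5) - 22) = -120*(3*5*5 - 22) = -120*(75 - 22) = -120*53 = -6360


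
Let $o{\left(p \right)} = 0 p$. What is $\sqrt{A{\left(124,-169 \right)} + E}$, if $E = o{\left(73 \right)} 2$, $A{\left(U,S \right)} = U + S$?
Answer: $3 i \sqrt{5} \approx 6.7082 i$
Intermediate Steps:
$A{\left(U,S \right)} = S + U$
$o{\left(p \right)} = 0$
$E = 0$ ($E = 0 \cdot 2 = 0$)
$\sqrt{A{\left(124,-169 \right)} + E} = \sqrt{\left(-169 + 124\right) + 0} = \sqrt{-45 + 0} = \sqrt{-45} = 3 i \sqrt{5}$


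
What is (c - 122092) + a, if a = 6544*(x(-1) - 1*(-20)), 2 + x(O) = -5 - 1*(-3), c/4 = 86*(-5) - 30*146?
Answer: -36628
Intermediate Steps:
c = -19240 (c = 4*(86*(-5) - 30*146) = 4*(-430 - 4380) = 4*(-4810) = -19240)
x(O) = -4 (x(O) = -2 + (-5 - 1*(-3)) = -2 + (-5 + 3) = -2 - 2 = -4)
a = 104704 (a = 6544*(-4 - 1*(-20)) = 6544*(-4 + 20) = 6544*16 = 104704)
(c - 122092) + a = (-19240 - 122092) + 104704 = -141332 + 104704 = -36628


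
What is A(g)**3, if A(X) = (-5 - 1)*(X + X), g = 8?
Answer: -884736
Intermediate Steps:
A(X) = -12*X
A(g)**3 = (-12*8)**3 = (-96)**3 = -884736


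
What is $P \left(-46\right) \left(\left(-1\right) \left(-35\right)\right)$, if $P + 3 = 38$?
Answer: $-56350$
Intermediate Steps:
$P = 35$ ($P = -3 + 38 = 35$)
$P \left(-46\right) \left(\left(-1\right) \left(-35\right)\right) = 35 \left(-46\right) \left(\left(-1\right) \left(-35\right)\right) = \left(-1610\right) 35 = -56350$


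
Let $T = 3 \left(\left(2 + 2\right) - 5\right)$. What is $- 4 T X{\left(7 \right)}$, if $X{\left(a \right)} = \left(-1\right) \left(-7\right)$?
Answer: $84$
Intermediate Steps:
$X{\left(a \right)} = 7$
$T = -3$ ($T = 3 \left(4 - 5\right) = 3 \left(-1\right) = -3$)
$- 4 T X{\left(7 \right)} = \left(-4\right) \left(-3\right) 7 = 12 \cdot 7 = 84$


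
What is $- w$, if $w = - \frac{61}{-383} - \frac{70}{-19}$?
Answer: $- \frac{27969}{7277} \approx -3.8435$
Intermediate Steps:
$w = \frac{27969}{7277}$ ($w = \left(-61\right) \left(- \frac{1}{383}\right) - - \frac{70}{19} = \frac{61}{383} + \frac{70}{19} = \frac{27969}{7277} \approx 3.8435$)
$- w = \left(-1\right) \frac{27969}{7277} = - \frac{27969}{7277}$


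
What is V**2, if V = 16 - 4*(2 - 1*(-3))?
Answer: 16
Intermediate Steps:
V = -4 (V = 16 - 4*(2 + 3) = 16 - 4*5 = 16 - 20 = -4)
V**2 = (-4)**2 = 16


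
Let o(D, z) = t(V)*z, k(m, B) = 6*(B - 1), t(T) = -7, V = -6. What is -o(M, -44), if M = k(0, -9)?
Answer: -308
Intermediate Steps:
k(m, B) = -6 + 6*B (k(m, B) = 6*(-1 + B) = -6 + 6*B)
M = -60 (M = -6 + 6*(-9) = -6 - 54 = -60)
o(D, z) = -7*z
-o(M, -44) = -(-7)*(-44) = -1*308 = -308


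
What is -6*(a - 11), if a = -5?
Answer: 96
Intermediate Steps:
-6*(a - 11) = -6*(-5 - 11) = -6*(-16) = 96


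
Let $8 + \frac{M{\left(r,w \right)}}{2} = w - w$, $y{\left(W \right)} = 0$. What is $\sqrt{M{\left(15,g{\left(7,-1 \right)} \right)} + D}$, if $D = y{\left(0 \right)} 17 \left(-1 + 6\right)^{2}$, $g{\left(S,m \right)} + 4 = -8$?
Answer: $4 i \approx 4.0 i$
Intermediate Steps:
$g{\left(S,m \right)} = -12$ ($g{\left(S,m \right)} = -4 - 8 = -12$)
$M{\left(r,w \right)} = -16$ ($M{\left(r,w \right)} = -16 + 2 \left(w - w\right) = -16 + 2 \cdot 0 = -16 + 0 = -16$)
$D = 0$ ($D = 0 \cdot 17 \left(-1 + 6\right)^{2} = 0 \cdot 5^{2} = 0 \cdot 25 = 0$)
$\sqrt{M{\left(15,g{\left(7,-1 \right)} \right)} + D} = \sqrt{-16 + 0} = \sqrt{-16} = 4 i$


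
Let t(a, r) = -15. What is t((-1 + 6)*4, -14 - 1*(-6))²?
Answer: 225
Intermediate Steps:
t((-1 + 6)*4, -14 - 1*(-6))² = (-15)² = 225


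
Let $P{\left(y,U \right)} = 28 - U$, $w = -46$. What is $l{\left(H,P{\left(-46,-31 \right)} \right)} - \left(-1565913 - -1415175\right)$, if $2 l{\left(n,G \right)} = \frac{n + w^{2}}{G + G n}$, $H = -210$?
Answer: $\frac{1858749325}{12331} \approx 1.5074 \cdot 10^{5}$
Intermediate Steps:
$l{\left(n,G \right)} = \frac{2116 + n}{2 \left(G + G n\right)}$ ($l{\left(n,G \right)} = \frac{\left(n + \left(-46\right)^{2}\right) \frac{1}{G + G n}}{2} = \frac{\left(n + 2116\right) \frac{1}{G + G n}}{2} = \frac{\left(2116 + n\right) \frac{1}{G + G n}}{2} = \frac{\frac{1}{G + G n} \left(2116 + n\right)}{2} = \frac{2116 + n}{2 \left(G + G n\right)}$)
$l{\left(H,P{\left(-46,-31 \right)} \right)} - \left(-1565913 - -1415175\right) = \frac{2116 - 210}{2 \left(28 - -31\right) \left(1 - 210\right)} - \left(-1565913 - -1415175\right) = \frac{1}{2} \frac{1}{28 + 31} \frac{1}{-209} \cdot 1906 - \left(-1565913 + 1415175\right) = \frac{1}{2} \cdot \frac{1}{59} \left(- \frac{1}{209}\right) 1906 - -150738 = \frac{1}{2} \cdot \frac{1}{59} \left(- \frac{1}{209}\right) 1906 + 150738 = - \frac{953}{12331} + 150738 = \frac{1858749325}{12331}$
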